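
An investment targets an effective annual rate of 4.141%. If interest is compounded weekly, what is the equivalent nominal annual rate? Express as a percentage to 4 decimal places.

(1 + r/52)^52 − 1 = 0.04141, so 1 + r/52 = 1.04141^(1/52).
r/52 = 0.000781, so r = 0.040591 = 4.0591%.

4.0591%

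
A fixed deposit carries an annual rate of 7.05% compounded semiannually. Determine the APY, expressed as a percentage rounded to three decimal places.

EAR = (1 + 0.0705/2)^2 − 1.
= (1 + 0.035250)^2 − 1 = 1.071743 − 1 = 7.174%.

7.174%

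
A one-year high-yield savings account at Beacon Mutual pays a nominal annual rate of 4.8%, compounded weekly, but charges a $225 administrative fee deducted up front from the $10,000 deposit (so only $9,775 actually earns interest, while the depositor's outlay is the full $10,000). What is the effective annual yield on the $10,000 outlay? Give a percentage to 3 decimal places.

2.554%

Value after one year: 9,775 × (1 + 0.048/52)^52 = 9,775 × 1.049147 = $10,255.42.
Effective yield on the $10,000 outlay: 10,255.42 / 10,000 − 1 = 0.025542 = 2.554%.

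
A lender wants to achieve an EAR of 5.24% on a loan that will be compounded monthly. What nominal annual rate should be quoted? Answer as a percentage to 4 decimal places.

(1 + r/12)^12 − 1 = 0.0524, so 1 + r/12 = 1.0524^(1/12).
r/12 = 0.004265, so r = 0.051182 = 5.1182%.

5.1182%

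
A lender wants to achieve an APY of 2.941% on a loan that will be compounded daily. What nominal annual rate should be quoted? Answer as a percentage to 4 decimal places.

(1 + r/365)^365 − 1 = 0.02941, so 1 + r/365 = 1.02941^(1/365).
r/365 = 0.000079, so r = 0.028987 = 2.8987%.

2.8987%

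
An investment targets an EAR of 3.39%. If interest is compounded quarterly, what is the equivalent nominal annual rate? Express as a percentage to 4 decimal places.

(1 + r/4)^4 − 1 = 0.0339, so 1 + r/4 = 1.0339^(1/4).
r/4 = 0.008369, so r = 0.033477 = 3.3477%.

3.3477%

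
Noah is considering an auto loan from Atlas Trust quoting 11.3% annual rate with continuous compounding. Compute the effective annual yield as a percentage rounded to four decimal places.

11.9632%

With continuous compounding, EAR = e^0.113 − 1.
e^0.113 = 1.119632, so EAR = 0.119632 = 11.9632%.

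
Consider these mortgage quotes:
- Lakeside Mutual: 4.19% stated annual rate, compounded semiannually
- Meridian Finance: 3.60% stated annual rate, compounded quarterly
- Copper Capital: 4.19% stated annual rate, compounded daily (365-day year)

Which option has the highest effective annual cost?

Copper Capital

Lakeside Mutual: (1 + 0.0419/2)^2 − 1 = 4.234%
Meridian Finance: (1 + 0.0360/4)^4 − 1 = 3.649%
Copper Capital: (1 + 0.0419/365)^365 − 1 = 4.279%
The highest effective annual rate is Copper Capital at 4.279%.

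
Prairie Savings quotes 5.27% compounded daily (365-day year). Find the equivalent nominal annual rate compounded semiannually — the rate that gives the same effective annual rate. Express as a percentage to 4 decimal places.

5.3397%

EAR = (1 + 0.0527/365)^365 − 1 = 0.054109.
Solve (1 + r/2)^2 = 1.054109: r/2 = 1.054109^(1/2) − 1 = 0.026698, so r = 0.053397 = 5.3397%.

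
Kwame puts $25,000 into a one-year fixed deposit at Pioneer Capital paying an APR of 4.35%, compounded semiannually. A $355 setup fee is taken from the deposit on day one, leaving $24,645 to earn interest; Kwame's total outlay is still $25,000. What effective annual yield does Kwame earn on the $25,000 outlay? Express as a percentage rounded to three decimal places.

2.915%

Value after one year: 24,645 × (1 + 0.0435/2)^2 = 24,645 × 1.043973 = $25,728.72.
Effective yield on the $25,000 outlay: 25,728.72 / 25,000 − 1 = 0.029149 = 2.915%.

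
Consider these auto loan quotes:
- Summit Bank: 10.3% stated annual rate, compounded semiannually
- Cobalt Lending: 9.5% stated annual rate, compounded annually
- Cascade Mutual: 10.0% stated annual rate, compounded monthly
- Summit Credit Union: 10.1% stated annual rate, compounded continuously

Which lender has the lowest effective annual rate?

Summit Bank: (1 + 0.103/2)^2 − 1 = 10.565%
Cobalt Lending: compounded annually, EAR = 9.500%
Cascade Mutual: (1 + 0.100/12)^12 − 1 = 10.471%
Summit Credit Union: e^0.101 − 1 = 10.628%
The lowest effective annual rate is Cobalt Lending at 9.500%.

Cobalt Lending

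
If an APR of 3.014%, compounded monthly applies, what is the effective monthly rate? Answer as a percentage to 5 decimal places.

0.25117%

With a nominal annual rate compounded monthly, the periodic rate is the nominal rate divided by 12.
i = 0.03014 / 12 = 0.0025117 = 0.25117%.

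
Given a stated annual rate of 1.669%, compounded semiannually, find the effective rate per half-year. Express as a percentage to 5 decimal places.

0.83450%

With a nominal annual rate compounded semiannually, the periodic rate is the nominal rate divided by 2.
i = 0.01669 / 2 = 0.0083450 = 0.83450%.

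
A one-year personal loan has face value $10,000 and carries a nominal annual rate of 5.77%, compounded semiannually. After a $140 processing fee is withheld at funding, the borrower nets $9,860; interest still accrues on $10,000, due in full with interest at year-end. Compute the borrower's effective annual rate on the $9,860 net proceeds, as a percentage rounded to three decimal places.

Amount owed after one year: 10,000 × (1 + 0.0577/2)^2 = 10,000 × 1.058532 = $10,585.32.
Effective rate on net proceeds: 10,585.32 / 9,860 − 1 = 0.073562 = 7.356%.

7.356%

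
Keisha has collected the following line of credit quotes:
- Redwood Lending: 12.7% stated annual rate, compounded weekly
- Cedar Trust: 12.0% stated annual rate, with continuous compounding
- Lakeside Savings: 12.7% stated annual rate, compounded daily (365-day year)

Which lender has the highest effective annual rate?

Redwood Lending: (1 + 0.127/52)^52 − 1 = 13.524%
Cedar Trust: e^0.120 − 1 = 12.750%
Lakeside Savings: (1 + 0.127/365)^365 − 1 = 13.539%
The highest effective annual rate is Lakeside Savings at 13.539%.

Lakeside Savings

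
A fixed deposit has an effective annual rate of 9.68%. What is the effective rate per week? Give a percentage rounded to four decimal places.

0.1778%

The per-week rate i satisfies (1 + i)^52 = 1 + 0.0968.
i = 1.0968^(1/52) − 1 = 0.0017784 = 0.1778%.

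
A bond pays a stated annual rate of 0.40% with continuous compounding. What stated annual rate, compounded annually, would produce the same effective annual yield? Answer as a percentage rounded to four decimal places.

0.4008%

EAR under continuous compounding: e^0.0040 − 1 = 0.004008.
Compounded annually, the equivalent nominal rate is the EAR itself: 0.4008%.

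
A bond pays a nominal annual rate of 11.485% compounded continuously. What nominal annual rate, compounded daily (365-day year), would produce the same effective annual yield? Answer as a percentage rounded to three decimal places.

EAR under continuous compounding: e^0.11485 − 1 = 0.121705.
Solve (1 + r/365)^365 = 1.121705: r/365 = 1.121705^(1/365) − 1 = 0.000315, so r = 0.114868 = 11.487%.

11.487%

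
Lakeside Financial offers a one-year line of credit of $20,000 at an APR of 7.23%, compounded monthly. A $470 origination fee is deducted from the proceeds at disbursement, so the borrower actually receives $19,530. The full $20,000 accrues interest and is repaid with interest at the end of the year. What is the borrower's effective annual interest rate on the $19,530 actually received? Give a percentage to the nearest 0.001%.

10.061%

Amount owed after one year: 20,000 × (1 + 0.0723/12)^12 = 20,000 × 1.074745 = $21,494.89.
Effective rate on net proceeds: 21,494.89 / 19,530 − 1 = 0.100609 = 10.061%.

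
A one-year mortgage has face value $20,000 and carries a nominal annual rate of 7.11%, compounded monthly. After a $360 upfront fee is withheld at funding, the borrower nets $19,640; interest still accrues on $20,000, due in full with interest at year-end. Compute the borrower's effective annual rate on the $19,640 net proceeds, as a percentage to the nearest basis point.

Amount owed after one year: 20,000 × (1 + 0.0711/12)^12 = 20,000 × 1.073463 = $21,469.27.
Effective rate on net proceeds: 21,469.27 / 19,640 − 1 = 0.093140 = 9.31%.

9.31%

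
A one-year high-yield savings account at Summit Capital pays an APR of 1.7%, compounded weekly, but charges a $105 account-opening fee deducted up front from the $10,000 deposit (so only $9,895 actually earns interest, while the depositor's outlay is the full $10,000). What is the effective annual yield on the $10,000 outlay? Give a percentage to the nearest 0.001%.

Value after one year: 9,895 × (1 + 0.017/52)^52 = 9,895 × 1.017142 = $10,064.63.
Effective yield on the $10,000 outlay: 10,064.63 / 10,000 − 1 = 0.006463 = 0.646%.

0.646%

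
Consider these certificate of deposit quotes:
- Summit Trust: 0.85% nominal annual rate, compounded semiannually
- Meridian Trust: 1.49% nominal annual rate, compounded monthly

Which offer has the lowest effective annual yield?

Summit Trust: (1 + 0.0085/2)^2 − 1 = 0.852%
Meridian Trust: (1 + 0.0149/12)^12 − 1 = 1.500%
The lowest effective annual rate is Summit Trust at 0.852%.

Summit Trust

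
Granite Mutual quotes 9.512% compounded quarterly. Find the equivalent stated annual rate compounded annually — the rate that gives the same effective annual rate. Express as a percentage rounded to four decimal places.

9.8567%

EAR = (1 + 0.09512/4)^4 − 1 = 0.098567.
Compounded annually, the equivalent nominal rate is the EAR itself: 9.8567%.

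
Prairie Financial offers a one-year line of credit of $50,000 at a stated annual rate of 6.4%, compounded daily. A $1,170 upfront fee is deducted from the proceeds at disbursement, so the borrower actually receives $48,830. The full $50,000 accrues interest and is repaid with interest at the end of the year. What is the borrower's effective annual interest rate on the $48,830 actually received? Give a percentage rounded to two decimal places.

Amount owed after one year: 50,000 × (1 + 0.064/365)^365 = 50,000 × 1.066086 = $53,304.32.
Effective rate on net proceeds: 53,304.32 / 48,830 − 1 = 0.091631 = 9.16%.

9.16%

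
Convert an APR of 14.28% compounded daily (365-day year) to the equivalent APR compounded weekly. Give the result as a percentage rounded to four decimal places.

14.2968%

EAR = (1 + 0.1428/365)^365 − 1 = 0.153467.
Solve (1 + r/52)^52 = 1.153467: r/52 = 1.153467^(1/52) − 1 = 0.002749, so r = 0.142968 = 14.2968%.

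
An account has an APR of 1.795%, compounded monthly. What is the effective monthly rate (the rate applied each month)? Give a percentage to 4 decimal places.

With a nominal annual rate compounded monthly, the periodic rate is the nominal rate divided by 12.
i = 0.01795 / 12 = 0.0014958 = 0.1496%.

0.1496%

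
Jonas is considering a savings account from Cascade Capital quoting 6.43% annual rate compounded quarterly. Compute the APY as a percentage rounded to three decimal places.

6.587%

EAR = (1 + 0.0643/4)^4 − 1.
= 1.065867 − 1 = 6.587%.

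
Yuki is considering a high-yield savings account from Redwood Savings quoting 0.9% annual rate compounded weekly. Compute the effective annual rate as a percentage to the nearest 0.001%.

0.904%

EAR = (1 + 0.009/52)^52 − 1.
= 1.009040 − 1 = 0.904%.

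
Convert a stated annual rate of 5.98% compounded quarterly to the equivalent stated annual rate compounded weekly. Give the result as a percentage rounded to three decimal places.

EAR = (1 + 0.0598/4)^4 − 1 = 0.061154.
Solve (1 + r/52)^52 = 1.061154: r/52 = 1.061154^(1/52) − 1 = 0.001142, so r = 0.059391 = 5.939%.

5.939%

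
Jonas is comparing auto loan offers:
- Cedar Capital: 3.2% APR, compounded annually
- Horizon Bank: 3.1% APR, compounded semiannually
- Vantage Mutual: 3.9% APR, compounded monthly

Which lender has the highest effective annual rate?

Vantage Mutual

Cedar Capital: compounded annually, EAR = 3.200%
Horizon Bank: (1 + 0.031/2)^2 − 1 = 3.124%
Vantage Mutual: (1 + 0.039/12)^12 − 1 = 3.970%
The highest effective annual rate is Vantage Mutual at 3.970%.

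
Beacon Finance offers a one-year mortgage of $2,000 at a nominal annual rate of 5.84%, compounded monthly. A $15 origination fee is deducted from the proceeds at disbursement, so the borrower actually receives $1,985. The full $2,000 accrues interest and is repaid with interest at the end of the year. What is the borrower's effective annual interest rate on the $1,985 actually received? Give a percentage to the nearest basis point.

6.80%

Amount owed after one year: 2,000 × (1 + 0.0584/12)^12 = 2,000 × 1.059989 = $2,119.98.
Effective rate on net proceeds: 2,119.98 / 1,985 − 1 = 0.067999 = 6.80%.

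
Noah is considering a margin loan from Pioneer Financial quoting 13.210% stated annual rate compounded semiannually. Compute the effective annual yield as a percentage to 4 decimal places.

13.6463%

EAR = (1 + 0.13210/2)^2 − 1.
= (1 + 0.066050)^2 − 1 = 1.136463 − 1 = 13.6463%.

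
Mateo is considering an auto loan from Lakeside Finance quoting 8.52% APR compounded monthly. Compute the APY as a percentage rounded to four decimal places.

8.8607%

EAR = (1 + 0.0852/12)^12 − 1.
= (1 + 0.007100)^12 − 1 = 1.088607 − 1 = 8.8607%.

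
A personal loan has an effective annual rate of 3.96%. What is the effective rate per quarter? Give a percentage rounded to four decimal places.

The per-quarter rate i satisfies (1 + i)^4 = 1 + 0.0396.
i = 1.0396^(1/4) − 1 = 0.0097563 = 0.9756%.

0.9756%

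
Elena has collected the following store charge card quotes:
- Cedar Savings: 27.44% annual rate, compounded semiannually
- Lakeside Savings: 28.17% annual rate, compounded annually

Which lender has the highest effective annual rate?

Cedar Savings: (1 + 0.2744/2)^2 − 1 = 29.322%
Lakeside Savings: compounded annually, EAR = 28.170%
The highest effective annual rate is Cedar Savings at 29.322%.

Cedar Savings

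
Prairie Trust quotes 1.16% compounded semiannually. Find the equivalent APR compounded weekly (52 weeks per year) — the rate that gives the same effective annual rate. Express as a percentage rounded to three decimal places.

EAR = (1 + 0.0116/2)^2 − 1 = 0.011634.
Solve (1 + r/52)^52 = 1.011634: r/52 = 1.011634^(1/52) − 1 = 0.000222, so r = 0.011568 = 1.157%.

1.157%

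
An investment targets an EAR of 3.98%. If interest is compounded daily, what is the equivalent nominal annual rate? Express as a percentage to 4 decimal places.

(1 + r/365)^365 − 1 = 0.0398, so 1 + r/365 = 1.0398^(1/365).
r/365 = 0.000107, so r = 0.039030 = 3.9030%.

3.9030%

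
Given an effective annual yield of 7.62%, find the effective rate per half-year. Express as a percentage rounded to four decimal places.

3.7401%

The per-half-year rate i satisfies (1 + i)^2 = 1 + 0.0762.
i = 1.0762^(1/2) − 1 = 0.0374006 = 3.7401%.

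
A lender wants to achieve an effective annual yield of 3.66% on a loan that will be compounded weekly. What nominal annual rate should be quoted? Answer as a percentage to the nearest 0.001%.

3.596%

(1 + r/52)^52 − 1 = 0.0366, so 1 + r/52 = 1.0366^(1/52).
r/52 = 0.000692, so r = 0.035959 = 3.596%.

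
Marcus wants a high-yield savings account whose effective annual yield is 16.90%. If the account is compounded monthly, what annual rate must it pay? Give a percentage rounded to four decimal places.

(1 + r/12)^12 − 1 = 0.1690, so 1 + r/12 = 1.1690^(1/12).
r/12 = 0.013097, so r = 0.157169 = 15.7169%.

15.7169%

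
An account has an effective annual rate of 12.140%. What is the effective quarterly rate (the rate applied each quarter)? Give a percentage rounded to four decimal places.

The per-quarter rate i satisfies (1 + i)^4 = 1 + 0.12140.
i = 1.12140^(1/4) − 1 = 0.0290587 = 2.9059%.

2.9059%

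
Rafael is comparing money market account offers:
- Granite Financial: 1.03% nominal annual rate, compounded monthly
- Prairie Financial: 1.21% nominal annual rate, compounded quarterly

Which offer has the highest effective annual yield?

Prairie Financial

Granite Financial: (1 + 0.0103/12)^12 − 1 = 1.035%
Prairie Financial: (1 + 0.0121/4)^4 − 1 = 1.216%
The highest effective annual rate is Prairie Financial at 1.216%.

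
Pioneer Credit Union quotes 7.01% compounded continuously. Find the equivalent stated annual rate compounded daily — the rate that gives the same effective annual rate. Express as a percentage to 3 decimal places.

7.011%

EAR under continuous compounding: e^0.0701 − 1 = 0.072615.
Solve (1 + r/365)^365 = 1.072615: r/365 = 1.072615^(1/365) − 1 = 0.000192, so r = 0.070107 = 7.011%.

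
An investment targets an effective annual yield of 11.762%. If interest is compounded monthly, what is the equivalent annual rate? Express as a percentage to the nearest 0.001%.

(1 + r/12)^12 − 1 = 0.11762, so 1 + r/12 = 1.11762^(1/12).
r/12 = 0.009310, so r = 0.111718 = 11.172%.

11.172%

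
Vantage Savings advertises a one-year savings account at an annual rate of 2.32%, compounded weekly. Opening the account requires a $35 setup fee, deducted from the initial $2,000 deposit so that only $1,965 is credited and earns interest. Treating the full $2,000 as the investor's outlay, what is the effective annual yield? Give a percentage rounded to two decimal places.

0.56%

Value after one year: 1,965 × (1 + 0.0232/52)^52 = 1,965 × 1.023466 = $2,011.11.
Effective yield on the $2,000 outlay: 2,011.11 / 2,000 − 1 = 0.005555 = 0.56%.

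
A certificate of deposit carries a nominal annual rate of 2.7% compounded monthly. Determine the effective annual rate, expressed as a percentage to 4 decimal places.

2.7337%

EAR = (1 + 0.027/12)^12 − 1.
= 1.027337 − 1 = 2.7337%.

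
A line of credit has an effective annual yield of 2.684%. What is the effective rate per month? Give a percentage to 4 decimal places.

0.2210%

The per-month rate i satisfies (1 + i)^12 = 1 + 0.02684.
i = 1.02684^(1/12) − 1 = 0.0022096 = 0.2210%.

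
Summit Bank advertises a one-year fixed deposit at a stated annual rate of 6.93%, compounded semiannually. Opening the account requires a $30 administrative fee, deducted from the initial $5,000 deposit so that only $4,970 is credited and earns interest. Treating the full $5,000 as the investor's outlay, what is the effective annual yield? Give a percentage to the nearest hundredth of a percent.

6.41%

Value after one year: 4,970 × (1 + 0.0693/2)^2 = 4,970 × 1.070501 = $5,320.39.
Effective yield on the $5,000 outlay: 5,320.39 / 5,000 − 1 = 0.064078 = 6.41%.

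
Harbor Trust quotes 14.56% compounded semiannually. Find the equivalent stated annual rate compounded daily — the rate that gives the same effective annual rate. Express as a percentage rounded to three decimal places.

EAR = (1 + 0.1456/2)^2 − 1 = 0.150900.
Solve (1 + r/365)^365 = 1.150900: r/365 = 1.150900^(1/365) − 1 = 0.000385, so r = 0.140571 = 14.057%.

14.057%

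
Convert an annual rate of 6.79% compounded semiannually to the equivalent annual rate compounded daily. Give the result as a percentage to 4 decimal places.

6.6779%

EAR = (1 + 0.0679/2)^2 − 1 = 0.069053.
Solve (1 + r/365)^365 = 1.069053: r/365 = 1.069053^(1/365) − 1 = 0.000183, so r = 0.066779 = 6.6779%.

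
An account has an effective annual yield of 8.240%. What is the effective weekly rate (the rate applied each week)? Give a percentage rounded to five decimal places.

0.15239%

The per-week rate i satisfies (1 + i)^52 = 1 + 0.08240.
i = 1.08240^(1/52) − 1 = 0.0015239 = 0.15239%.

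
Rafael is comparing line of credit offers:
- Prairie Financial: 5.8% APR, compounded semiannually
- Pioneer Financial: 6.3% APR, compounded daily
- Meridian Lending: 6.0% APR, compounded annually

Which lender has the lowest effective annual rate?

Prairie Financial: (1 + 0.058/2)^2 − 1 = 5.884%
Pioneer Financial: (1 + 0.063/365)^365 − 1 = 6.502%
Meridian Lending: compounded annually, EAR = 6.000%
The lowest effective annual rate is Prairie Financial at 5.884%.

Prairie Financial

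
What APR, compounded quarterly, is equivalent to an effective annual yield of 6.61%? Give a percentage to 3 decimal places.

6.452%

(1 + r/4)^4 − 1 = 0.0661, so 1 + r/4 = 1.0661^(1/4).
r/4 = 0.016130, so r = 0.064522 = 6.452%.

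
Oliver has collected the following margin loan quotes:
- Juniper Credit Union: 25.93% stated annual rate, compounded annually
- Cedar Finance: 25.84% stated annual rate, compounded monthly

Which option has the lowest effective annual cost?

Juniper Credit Union

Juniper Credit Union: compounded annually, EAR = 25.930%
Cedar Finance: (1 + 0.2584/12)^12 − 1 = 29.131%
The lowest effective annual rate is Juniper Credit Union at 25.930%.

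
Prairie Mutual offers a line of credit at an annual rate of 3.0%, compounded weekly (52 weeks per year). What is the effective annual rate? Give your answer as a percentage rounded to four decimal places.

3.0446%

EAR = (1 + 0.030/52)^52 − 1.
= (1 + 0.000577)^52 − 1 = 1.030446 − 1 = 3.0446%.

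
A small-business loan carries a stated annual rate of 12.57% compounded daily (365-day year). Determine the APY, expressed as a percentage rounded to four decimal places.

13.3917%

EAR = (1 + 0.1257/365)^365 − 1.
= (1 + 0.000344)^365 − 1 = 1.133917 − 1 = 13.3917%.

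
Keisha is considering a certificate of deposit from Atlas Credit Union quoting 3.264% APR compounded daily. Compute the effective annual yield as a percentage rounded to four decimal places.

EAR = (1 + 0.03264/365)^365 − 1.
= 1.033177 − 1 = 3.3177%.

3.3177%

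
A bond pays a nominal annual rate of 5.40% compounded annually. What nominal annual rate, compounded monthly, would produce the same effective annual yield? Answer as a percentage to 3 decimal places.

5.271%

Compounded annually, EAR = nominal = 0.054000.
Solve (1 + r/12)^12 = 1.054000: r/12 = 1.054000^(1/12) − 1 = 0.004392, so r = 0.052708 = 5.271%.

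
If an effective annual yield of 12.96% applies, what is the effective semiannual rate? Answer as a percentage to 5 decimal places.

6.28264%

The per-half-year rate i satisfies (1 + i)^2 = 1 + 0.1296.
i = 1.1296^(1/2) − 1 = 0.0628264 = 6.28264%.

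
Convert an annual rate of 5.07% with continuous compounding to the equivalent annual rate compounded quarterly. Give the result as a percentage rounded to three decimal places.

5.102%

EAR under continuous compounding: e^0.0507 − 1 = 0.052007.
Solve (1 + r/4)^4 = 1.052007: r/4 = 1.052007^(1/4) − 1 = 0.012756, so r = 0.051023 = 5.102%.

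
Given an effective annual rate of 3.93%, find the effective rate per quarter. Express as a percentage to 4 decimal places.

0.9683%

The per-quarter rate i satisfies (1 + i)^4 = 1 + 0.0393.
i = 1.0393^(1/4) − 1 = 0.0096834 = 0.9683%.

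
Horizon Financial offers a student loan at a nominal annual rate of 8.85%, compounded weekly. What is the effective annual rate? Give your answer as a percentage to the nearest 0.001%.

EAR = (1 + 0.0885/52)^52 − 1.
= (1 + 0.001702)^52 − 1 = 1.092452 − 1 = 9.245%.

9.245%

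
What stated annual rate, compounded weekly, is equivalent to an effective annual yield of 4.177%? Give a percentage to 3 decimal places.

(1 + r/52)^52 − 1 = 0.04177, so 1 + r/52 = 1.04177^(1/52).
r/52 = 0.000787, so r = 0.040937 = 4.094%.

4.094%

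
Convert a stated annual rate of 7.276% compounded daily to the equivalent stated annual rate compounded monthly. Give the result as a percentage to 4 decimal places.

EAR = (1 + 0.07276/365)^365 − 1 = 0.075465.
Solve (1 + r/12)^12 = 1.075465: r/12 = 1.075465^(1/12) − 1 = 0.006081, so r = 0.072974 = 7.2974%.

7.2974%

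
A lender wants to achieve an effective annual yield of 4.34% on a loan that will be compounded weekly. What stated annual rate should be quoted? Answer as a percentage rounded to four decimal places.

4.2502%

(1 + r/52)^52 − 1 = 0.0434, so 1 + r/52 = 1.0434^(1/52).
r/52 = 0.000817, so r = 0.042502 = 4.2502%.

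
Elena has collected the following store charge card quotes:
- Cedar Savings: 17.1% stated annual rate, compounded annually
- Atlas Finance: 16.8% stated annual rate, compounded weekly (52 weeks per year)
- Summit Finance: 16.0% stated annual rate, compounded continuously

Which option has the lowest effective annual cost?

Cedar Savings

Cedar Savings: compounded annually, EAR = 17.100%
Atlas Finance: (1 + 0.168/52)^52 − 1 = 18.262%
Summit Finance: e^0.160 − 1 = 17.351%
The lowest effective annual rate is Cedar Savings at 17.100%.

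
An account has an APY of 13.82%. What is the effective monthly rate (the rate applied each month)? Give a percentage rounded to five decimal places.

The per-month rate i satisfies (1 + i)^12 = 1 + 0.1382.
i = 1.1382^(1/12) − 1 = 0.0108457 = 1.08457%.

1.08457%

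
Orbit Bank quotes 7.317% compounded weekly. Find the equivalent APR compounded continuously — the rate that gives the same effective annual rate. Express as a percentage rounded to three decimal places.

EAR = (1 + 0.07317/52)^52 − 1 = 0.075858.
Equivalent continuous rate: r = ln(1 + 0.075858) = 0.073119 = 7.312%.

7.312%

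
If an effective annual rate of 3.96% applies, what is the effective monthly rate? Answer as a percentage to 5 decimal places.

0.32416%

The per-month rate i satisfies (1 + i)^12 = 1 + 0.0396.
i = 1.0396^(1/12) − 1 = 0.0032416 = 0.32416%.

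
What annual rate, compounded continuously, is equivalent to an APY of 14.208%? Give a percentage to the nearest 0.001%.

Continuous: nominal r satisfies e^r − 1 = 0.14208.
r = ln(1 + 0.14208) = ln(1.14208) = 0.132851 = 13.285%.

13.285%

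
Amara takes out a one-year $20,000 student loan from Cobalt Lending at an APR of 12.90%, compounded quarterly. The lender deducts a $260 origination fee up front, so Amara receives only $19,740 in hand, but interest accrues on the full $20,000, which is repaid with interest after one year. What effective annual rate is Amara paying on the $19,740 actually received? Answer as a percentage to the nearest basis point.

15.03%

Amount owed after one year: 20,000 × (1 + 0.1290/4)^4 = 20,000 × 1.135376 = $22,707.51.
Effective rate on net proceeds: 22,707.51 / 19,740 − 1 = 0.150330 = 15.03%.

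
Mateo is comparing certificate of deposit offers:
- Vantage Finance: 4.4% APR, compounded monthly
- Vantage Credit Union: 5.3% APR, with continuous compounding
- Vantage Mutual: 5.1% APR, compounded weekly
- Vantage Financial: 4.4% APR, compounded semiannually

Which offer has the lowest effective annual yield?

Vantage Finance: (1 + 0.044/12)^12 − 1 = 4.490%
Vantage Credit Union: e^0.053 − 1 = 5.443%
Vantage Mutual: (1 + 0.051/52)^52 − 1 = 5.230%
Vantage Financial: (1 + 0.044/2)^2 − 1 = 4.448%
The lowest effective annual rate is Vantage Financial at 4.448%.

Vantage Financial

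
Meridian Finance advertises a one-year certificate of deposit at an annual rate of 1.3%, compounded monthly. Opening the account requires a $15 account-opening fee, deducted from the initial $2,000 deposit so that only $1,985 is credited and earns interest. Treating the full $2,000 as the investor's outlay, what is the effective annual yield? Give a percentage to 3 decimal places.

Value after one year: 1,985 × (1 + 0.013/12)^12 = 1,985 × 1.013078 = $2,010.96.
Effective yield on the $2,000 outlay: 2,010.96 / 2,000 − 1 = 0.005480 = 0.548%.

0.548%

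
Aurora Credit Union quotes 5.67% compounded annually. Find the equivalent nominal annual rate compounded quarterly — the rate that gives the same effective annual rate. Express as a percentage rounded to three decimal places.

5.553%

Compounded annually, EAR = nominal = 0.056700.
Solve (1 + r/4)^4 = 1.056700: r/4 = 1.056700^(1/4) − 1 = 0.013883, so r = 0.055533 = 5.553%.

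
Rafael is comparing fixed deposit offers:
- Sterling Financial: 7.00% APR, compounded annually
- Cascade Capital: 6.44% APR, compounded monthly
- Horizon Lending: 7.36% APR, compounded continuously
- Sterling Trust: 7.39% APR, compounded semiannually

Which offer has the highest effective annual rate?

Sterling Financial: compounded annually, EAR = 7.000%
Cascade Capital: (1 + 0.0644/12)^12 − 1 = 6.634%
Horizon Lending: e^0.0736 − 1 = 7.638%
Sterling Trust: (1 + 0.0739/2)^2 − 1 = 7.527%
The highest effective annual rate is Horizon Lending at 7.638%.

Horizon Lending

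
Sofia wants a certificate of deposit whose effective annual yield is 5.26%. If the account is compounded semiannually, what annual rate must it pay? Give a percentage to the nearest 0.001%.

5.193%

(1 + r/2)^2 − 1 = 0.0526, so 1 + r/2 = 1.0526^(1/2).
r/2 = 0.025963, so r = 0.051926 = 5.193%.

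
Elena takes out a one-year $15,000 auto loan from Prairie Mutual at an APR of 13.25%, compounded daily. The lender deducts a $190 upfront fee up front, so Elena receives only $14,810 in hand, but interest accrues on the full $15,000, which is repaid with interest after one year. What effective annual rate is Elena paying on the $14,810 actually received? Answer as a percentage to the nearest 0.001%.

Amount owed after one year: 15,000 × (1 + 0.1325/365)^365 = 15,000 × 1.141652 = $17,124.77.
Effective rate on net proceeds: 17,124.77 / 14,810 − 1 = 0.156298 = 15.630%.

15.630%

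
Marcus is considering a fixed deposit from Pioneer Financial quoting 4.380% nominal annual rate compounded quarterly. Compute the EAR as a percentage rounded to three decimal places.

4.452%

EAR = (1 + 0.04380/4)^4 − 1.
= 1.044525 − 1 = 4.452%.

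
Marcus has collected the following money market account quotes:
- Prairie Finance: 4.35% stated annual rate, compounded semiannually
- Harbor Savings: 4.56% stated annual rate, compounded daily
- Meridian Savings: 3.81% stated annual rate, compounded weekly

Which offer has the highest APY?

Harbor Savings

Prairie Finance: (1 + 0.0435/2)^2 − 1 = 4.397%
Harbor Savings: (1 + 0.0456/365)^365 − 1 = 4.665%
Meridian Savings: (1 + 0.0381/52)^52 − 1 = 3.882%
The highest effective annual rate is Harbor Savings at 4.665%.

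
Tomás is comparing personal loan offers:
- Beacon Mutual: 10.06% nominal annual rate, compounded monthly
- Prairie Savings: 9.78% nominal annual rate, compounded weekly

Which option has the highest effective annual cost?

Beacon Mutual

Beacon Mutual: (1 + 0.1006/12)^12 − 1 = 10.537%
Prairie Savings: (1 + 0.0978/52)^52 − 1 = 10.264%
The highest effective annual rate is Beacon Mutual at 10.537%.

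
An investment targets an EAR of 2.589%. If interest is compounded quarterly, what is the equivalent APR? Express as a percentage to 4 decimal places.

(1 + r/4)^4 − 1 = 0.02589, so 1 + r/4 = 1.02589^(1/4).
r/4 = 0.006411, so r = 0.025642 = 2.5642%.

2.5642%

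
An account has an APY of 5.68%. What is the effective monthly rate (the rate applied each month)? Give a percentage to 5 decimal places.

The per-month rate i satisfies (1 + i)^12 = 1 + 0.0568.
i = 1.0568^(1/12) − 1 = 0.0046144 = 0.46144%.

0.46144%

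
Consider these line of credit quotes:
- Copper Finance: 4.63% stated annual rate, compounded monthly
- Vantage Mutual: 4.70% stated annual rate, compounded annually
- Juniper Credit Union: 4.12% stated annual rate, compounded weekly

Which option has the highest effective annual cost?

Copper Finance

Copper Finance: (1 + 0.0463/12)^12 − 1 = 4.730%
Vantage Mutual: compounded annually, EAR = 4.700%
Juniper Credit Union: (1 + 0.0412/52)^52 − 1 = 4.204%
The highest effective annual rate is Copper Finance at 4.730%.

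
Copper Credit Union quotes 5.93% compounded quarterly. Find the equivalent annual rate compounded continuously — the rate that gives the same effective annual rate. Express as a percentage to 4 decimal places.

5.8865%

EAR = (1 + 0.0593/4)^4 − 1 = 0.060632.
Equivalent continuous rate: r = ln(1 + 0.060632) = 0.058865 = 5.8865%.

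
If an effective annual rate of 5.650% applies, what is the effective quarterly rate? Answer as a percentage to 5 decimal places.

The per-quarter rate i satisfies (1 + i)^4 = 1 + 0.05650.
i = 1.05650^(1/4) − 1 = 0.0138352 = 1.38352%.

1.38352%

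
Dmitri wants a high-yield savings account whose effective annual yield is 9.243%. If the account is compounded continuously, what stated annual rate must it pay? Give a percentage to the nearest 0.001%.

Continuous: nominal r satisfies e^r − 1 = 0.09243.
r = ln(1 + 0.09243) = ln(1.09243) = 0.088405 = 8.840%.

8.840%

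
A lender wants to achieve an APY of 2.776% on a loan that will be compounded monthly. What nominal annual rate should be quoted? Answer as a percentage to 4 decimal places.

2.7413%

(1 + r/12)^12 − 1 = 0.02776, so 1 + r/12 = 1.02776^(1/12).
r/12 = 0.002284, so r = 0.027413 = 2.7413%.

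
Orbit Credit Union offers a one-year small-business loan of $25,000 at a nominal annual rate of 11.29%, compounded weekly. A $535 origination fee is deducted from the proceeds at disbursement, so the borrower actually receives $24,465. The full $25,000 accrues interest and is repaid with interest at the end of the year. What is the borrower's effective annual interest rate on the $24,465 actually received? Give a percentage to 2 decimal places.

14.39%

Amount owed after one year: 25,000 × (1 + 0.1129/52)^52 = 25,000 × 1.119383 = $27,984.57.
Effective rate on net proceeds: 27,984.57 / 24,465 − 1 = 0.143862 = 14.39%.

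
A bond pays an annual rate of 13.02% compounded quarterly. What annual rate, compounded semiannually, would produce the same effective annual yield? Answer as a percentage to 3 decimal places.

EAR = (1 + 0.1302/4)^4 − 1 = 0.136696.
Solve (1 + r/2)^2 = 1.136696: r/2 = 1.136696^(1/2) − 1 = 0.066160, so r = 0.132319 = 13.232%.

13.232%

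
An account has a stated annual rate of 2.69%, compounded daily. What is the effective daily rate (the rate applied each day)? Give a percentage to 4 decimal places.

With a nominal annual rate compounded daily, the periodic rate is the nominal rate divided by 365.
i = 0.0269 / 365 = 0.0000737 = 0.0074%.

0.0074%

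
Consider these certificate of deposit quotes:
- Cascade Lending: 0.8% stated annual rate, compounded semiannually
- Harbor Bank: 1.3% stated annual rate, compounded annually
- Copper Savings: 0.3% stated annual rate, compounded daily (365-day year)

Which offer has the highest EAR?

Cascade Lending: (1 + 0.008/2)^2 − 1 = 0.802%
Harbor Bank: compounded annually, EAR = 1.300%
Copper Savings: (1 + 0.003/365)^365 − 1 = 0.300%
The highest effective annual rate is Harbor Bank at 1.300%.

Harbor Bank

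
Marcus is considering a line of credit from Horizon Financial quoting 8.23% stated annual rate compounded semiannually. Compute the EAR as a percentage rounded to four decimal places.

EAR = (1 + 0.0823/2)^2 − 1.
= (1 + 0.041150)^2 − 1 = 1.083993 − 1 = 8.3993%.

8.3993%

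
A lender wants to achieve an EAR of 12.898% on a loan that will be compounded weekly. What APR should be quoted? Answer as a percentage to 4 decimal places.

(1 + r/52)^52 − 1 = 0.12898, so 1 + r/52 = 1.12898^(1/52).
r/52 = 0.002336, so r = 0.121456 = 12.1456%.

12.1456%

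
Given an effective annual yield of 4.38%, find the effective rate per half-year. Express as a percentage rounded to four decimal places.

2.1665%

The per-half-year rate i satisfies (1 + i)^2 = 1 + 0.0438.
i = 1.0438^(1/2) − 1 = 0.0216653 = 2.1665%.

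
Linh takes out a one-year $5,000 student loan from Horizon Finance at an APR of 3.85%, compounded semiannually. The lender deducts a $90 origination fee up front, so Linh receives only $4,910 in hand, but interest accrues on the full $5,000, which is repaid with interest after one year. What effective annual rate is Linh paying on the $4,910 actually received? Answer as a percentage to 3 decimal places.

5.791%

Amount owed after one year: 5,000 × (1 + 0.0385/2)^2 = 5,000 × 1.038871 = $5,194.35.
Effective rate on net proceeds: 5,194.35 / 4,910 − 1 = 0.057913 = 5.791%.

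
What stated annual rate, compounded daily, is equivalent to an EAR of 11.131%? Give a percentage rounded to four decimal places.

(1 + r/365)^365 − 1 = 0.11131, so 1 + r/365 = 1.11131^(1/365).
r/365 = 0.000289, so r = 0.105555 = 10.5555%.

10.5555%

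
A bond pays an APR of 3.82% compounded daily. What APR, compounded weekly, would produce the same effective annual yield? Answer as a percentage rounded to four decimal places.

3.8212%

EAR = (1 + 0.0382/365)^365 − 1 = 0.038937.
Solve (1 + r/52)^52 = 1.038937: r/52 = 1.038937^(1/52) − 1 = 0.000735, so r = 0.038212 = 3.8212%.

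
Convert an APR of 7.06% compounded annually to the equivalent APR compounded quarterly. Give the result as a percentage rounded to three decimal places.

Compounded annually, EAR = nominal = 0.070600.
Solve (1 + r/4)^4 = 1.070600: r/4 = 1.070600^(1/4) − 1 = 0.017201, so r = 0.068804 = 6.880%.

6.880%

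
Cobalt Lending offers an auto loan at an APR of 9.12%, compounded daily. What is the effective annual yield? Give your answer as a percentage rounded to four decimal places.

9.5476%

EAR = (1 + 0.0912/365)^365 − 1.
= (1 + 0.000250)^365 − 1 = 1.095476 − 1 = 9.5476%.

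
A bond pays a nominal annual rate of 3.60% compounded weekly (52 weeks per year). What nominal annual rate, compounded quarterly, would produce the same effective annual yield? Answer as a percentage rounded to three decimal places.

3.615%

EAR = (1 + 0.0360/52)^52 − 1 = 0.036643.
Solve (1 + r/4)^4 = 1.036643: r/4 = 1.036643^(1/4) − 1 = 0.009037, so r = 0.036150 = 3.615%.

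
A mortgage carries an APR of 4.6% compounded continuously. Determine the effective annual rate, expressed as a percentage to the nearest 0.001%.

4.707%

With continuous compounding, EAR = e^0.046 − 1.
e^0.046 = 1.047074, so EAR = 0.047074 = 4.707%.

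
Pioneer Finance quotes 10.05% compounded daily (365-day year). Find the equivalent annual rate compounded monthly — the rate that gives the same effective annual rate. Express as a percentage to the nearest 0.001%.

10.091%

EAR = (1 + 0.1005/365)^365 − 1 = 0.105708.
Solve (1 + r/12)^12 = 1.105708: r/12 = 1.105708^(1/12) − 1 = 0.008409, so r = 0.100908 = 10.091%.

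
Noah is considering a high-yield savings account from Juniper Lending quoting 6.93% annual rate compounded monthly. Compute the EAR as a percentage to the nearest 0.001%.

7.154%

EAR = (1 + 0.0693/12)^12 − 1.
= 1.071544 − 1 = 7.154%.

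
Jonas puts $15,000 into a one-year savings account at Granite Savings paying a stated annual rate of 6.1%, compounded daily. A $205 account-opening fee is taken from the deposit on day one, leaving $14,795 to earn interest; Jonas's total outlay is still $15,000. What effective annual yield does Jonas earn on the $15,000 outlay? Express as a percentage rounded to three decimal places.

4.837%

Value after one year: 14,795 × (1 + 0.061/365)^365 = 14,795 × 1.062893 = $15,725.51.
Effective yield on the $15,000 outlay: 15,725.51 / 15,000 − 1 = 0.048367 = 4.837%.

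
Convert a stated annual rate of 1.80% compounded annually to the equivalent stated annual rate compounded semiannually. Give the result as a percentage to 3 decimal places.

Compounded annually, EAR = nominal = 0.018000.
Solve (1 + r/2)^2 = 1.018000: r/2 = 1.018000^(1/2) − 1 = 0.008960, so r = 0.017920 = 1.792%.

1.792%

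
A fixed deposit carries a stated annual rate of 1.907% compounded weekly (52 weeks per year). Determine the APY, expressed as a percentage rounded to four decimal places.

EAR = (1 + 0.01907/52)^52 − 1.
= (1 + 0.000367)^52 − 1 = 1.019249 − 1 = 1.9249%.

1.9249%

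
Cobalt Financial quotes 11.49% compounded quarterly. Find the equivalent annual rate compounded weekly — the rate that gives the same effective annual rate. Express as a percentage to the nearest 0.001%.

11.340%

EAR = (1 + 0.1149/4)^4 − 1 = 0.119946.
Solve (1 + r/52)^52 = 1.119946: r/52 = 1.119946^(1/52) − 1 = 0.002181, so r = 0.113404 = 11.340%.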